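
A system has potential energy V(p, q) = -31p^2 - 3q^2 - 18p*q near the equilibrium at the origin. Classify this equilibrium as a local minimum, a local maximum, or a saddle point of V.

The Hessian at the origin is H = [[-62, -18], [-18, -6]].
det H = -62·-6 − (-18)² = 48 > 0 and H[1,1] = -62 < 0, so H is negative definite.
Therefore the origin is a local maximum.

local maximum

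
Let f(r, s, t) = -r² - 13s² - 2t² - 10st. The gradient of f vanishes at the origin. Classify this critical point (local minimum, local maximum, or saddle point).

The Hessian at the origin is H = [[-2, 0, 0], [0, -26, -10], [0, -10, -4]].
Applying the same elementary operations to the rows and columns of H produces a congruent diagonal matrix with entries -2, -26, -2/13.
So there are 3 negative pivots.
H is negative definite, so the origin is a strict local maximum.

local maximum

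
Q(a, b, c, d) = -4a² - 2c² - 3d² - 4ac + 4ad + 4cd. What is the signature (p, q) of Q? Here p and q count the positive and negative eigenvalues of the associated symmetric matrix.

(0, 3)

The associated matrix is A = [[-4, 0, -2, 2], [0, 0, 0, 0], [-2, 0, -2, 2], [2, 0, 2, -3]].
Row-reducing A symmetrically gives the diagonal entries -4, 0, -1, -1.
So there are 3 negative, 1 zero pivots.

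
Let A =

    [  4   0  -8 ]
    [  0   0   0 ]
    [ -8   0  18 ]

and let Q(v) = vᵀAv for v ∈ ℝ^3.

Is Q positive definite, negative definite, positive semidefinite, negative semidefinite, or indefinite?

Congruent diagonalization of A (simultaneous row and column reduction) yields pivots 4, 0, 2.
That gives 2 positive, 1 zero pivots.
Hence Q is positive semidefinite.

positive semidefinite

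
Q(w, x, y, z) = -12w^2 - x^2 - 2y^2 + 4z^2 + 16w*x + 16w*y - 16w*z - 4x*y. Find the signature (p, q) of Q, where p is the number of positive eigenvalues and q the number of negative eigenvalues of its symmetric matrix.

(3, 1)

Write A = [[-12, 8, 8, -8], [8, -1, -2, 0], [8, -2, -2, 0], [-8, 0, 0, 4]].
Congruent diagonalization of A (simultaneous row and column reduction) yields pivots -12, 13/3, 10/13, 4/5.
That gives 3 positive, 1 negative pivots.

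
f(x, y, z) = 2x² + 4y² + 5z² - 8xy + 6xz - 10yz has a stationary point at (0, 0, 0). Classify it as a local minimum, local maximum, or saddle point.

saddle point

The Hessian at the origin is H = [[4, -8, 6], [-8, 8, -10], [6, -10, 10]].
An LDLᵀ factorisation of H has diagonal entries 4, -8, 3/2.
So there are 2 positive, 1 negative pivots.
H is indefinite, so the origin is a saddle point.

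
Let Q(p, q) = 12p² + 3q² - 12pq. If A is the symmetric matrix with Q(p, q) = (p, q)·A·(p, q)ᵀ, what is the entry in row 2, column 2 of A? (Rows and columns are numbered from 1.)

The coefficient of q² in Q is 3, and that is exactly A[2,2].

3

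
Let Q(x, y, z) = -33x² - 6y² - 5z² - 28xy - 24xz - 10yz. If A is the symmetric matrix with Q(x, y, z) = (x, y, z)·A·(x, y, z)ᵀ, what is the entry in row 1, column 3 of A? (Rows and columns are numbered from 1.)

The coefficient of x·z in Q is -24. For a symmetric A this equals A[1,3] + A[3,1] = 2·A[1,3].
So A[1,3] = -24/2 = -12.

-12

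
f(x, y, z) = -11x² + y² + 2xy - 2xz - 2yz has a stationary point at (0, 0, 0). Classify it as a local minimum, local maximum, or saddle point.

saddle point

The Hessian at the origin is H = [[-22, 2, -2], [2, 2, -2], [-2, -2, 0]].
An LDLᵀ factorisation of H has diagonal entries -22, 24/11, -2.
That gives 1 positive, 2 negative pivots.
H is indefinite, so the origin is a saddle point.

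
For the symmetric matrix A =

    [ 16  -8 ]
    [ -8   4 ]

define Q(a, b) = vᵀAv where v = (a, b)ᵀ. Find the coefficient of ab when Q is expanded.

-16

The coefficient of ab is A[1,2] + A[2,1] = 2·(-8) = -16.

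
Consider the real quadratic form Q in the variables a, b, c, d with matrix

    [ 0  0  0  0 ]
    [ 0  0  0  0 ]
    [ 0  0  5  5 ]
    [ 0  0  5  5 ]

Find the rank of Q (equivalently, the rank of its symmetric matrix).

1

Row-reducing A symmetrically gives the diagonal entries 0, 0, 5, 0.
That gives 1 positive, 3 zero pivots.
The rank is the number of nonzero pivots: 1.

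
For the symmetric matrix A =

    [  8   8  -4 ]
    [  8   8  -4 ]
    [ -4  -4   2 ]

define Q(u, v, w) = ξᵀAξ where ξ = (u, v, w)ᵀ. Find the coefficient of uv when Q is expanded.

16

The coefficient of uv is A[1,2] + A[2,1] = 2·8 = 16.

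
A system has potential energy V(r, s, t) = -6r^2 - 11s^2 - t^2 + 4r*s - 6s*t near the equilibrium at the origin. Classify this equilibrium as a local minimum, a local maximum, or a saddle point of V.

The Hessian at the origin is H = [[-12, 4, 0], [4, -22, -6], [0, -6, -2]].
An LDLᵀ factorisation of H has diagonal entries -12, -62/3, -8/31.
That gives 3 negative pivots.
H is negative definite, so the origin is a strict local maximum.

local maximum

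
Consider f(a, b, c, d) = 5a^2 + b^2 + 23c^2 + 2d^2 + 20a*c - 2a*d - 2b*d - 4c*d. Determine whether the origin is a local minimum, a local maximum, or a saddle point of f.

The Hessian at the origin is H = [[10, 0, 20, -2], [0, 2, 0, -2], [20, 0, 46, -4], [-2, -2, -4, 4]].
Applying the same elementary operations to the rows and columns of H produces a congruent diagonal matrix with entries 10, 2, 6, 8/5.
That gives 4 positive pivots.
H is positive definite, so the origin is a strict local minimum.

local minimum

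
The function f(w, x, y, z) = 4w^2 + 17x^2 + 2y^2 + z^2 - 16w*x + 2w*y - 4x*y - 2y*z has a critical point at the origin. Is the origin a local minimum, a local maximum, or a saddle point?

The Hessian at the origin is H = [[8, -16, 2, 0], [-16, 34, -4, 0], [2, -4, 4, -2], [0, 0, -2, 2]].
Applying the same elementary operations to the rows and columns of H produces a congruent diagonal matrix with entries 8, 2, 7/2, 6/7.
That gives 4 positive pivots.
H is positive definite, so the origin is a strict local minimum.

local minimum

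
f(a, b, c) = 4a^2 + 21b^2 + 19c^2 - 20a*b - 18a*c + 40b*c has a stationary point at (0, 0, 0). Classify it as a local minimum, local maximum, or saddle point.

saddle point

The Hessian at the origin is H = [[8, -20, -18], [-20, 42, 40], [-18, 40, 38]].
Congruent diagonalization of H (simultaneous row and column reduction) yields pivots 8, -8, 5/8.
That gives 2 positive, 1 negative pivots.
H is indefinite, so the origin is a saddle point.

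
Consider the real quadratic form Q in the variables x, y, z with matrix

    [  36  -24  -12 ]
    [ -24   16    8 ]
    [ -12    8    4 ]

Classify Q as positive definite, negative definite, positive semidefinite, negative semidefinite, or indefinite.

positive semidefinite

Applying the same elementary operations to the rows and columns of A produces a congruent diagonal matrix with entries 36, 0, 0.
That gives 1 positive, 2 zero pivots.
Hence Q is positive semidefinite.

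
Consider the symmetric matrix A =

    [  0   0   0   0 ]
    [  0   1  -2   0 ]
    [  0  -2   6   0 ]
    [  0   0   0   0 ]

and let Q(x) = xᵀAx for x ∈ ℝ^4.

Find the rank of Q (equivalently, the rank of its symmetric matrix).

2

Applying the same elementary operations to the rows and columns of A produces a congruent diagonal matrix with entries 0, 1, 2, 0.
Counting signs: 2 positive, 2 zero.
The rank is the number of nonzero pivots: 2.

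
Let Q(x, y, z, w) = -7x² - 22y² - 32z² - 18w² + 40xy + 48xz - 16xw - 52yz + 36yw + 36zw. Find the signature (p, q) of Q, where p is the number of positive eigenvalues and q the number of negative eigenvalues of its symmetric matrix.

(2, 2)

The associated matrix is A = [[-7, 20, 24, -8], [20, -22, -26, 18], [24, -26, -32, 18], [-8, 18, 18, -18]].
Symmetric row and column elimination reduces A to a congruent diagonal form with pivots -7, 246/7, -158/123, 20/79.
Counting signs: 2 positive, 2 negative.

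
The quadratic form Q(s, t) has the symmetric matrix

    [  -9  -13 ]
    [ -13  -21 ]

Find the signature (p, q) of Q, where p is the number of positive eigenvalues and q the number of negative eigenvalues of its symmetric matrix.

Symmetric row and column elimination reduces A to a congruent diagonal form with pivots -9, -20/9.
Counting signs: 2 negative.

(0, 2)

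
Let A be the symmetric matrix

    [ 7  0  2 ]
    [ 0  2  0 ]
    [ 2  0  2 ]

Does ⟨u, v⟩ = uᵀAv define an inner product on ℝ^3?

Congruent diagonalization of A (simultaneous row and column reduction) yields pivots 7, 2, 10/7.
Counting signs: 3 positive.
Hence Q is positive definite.
⟨·,·⟩ is an inner product exactly when A is positive definite.

yes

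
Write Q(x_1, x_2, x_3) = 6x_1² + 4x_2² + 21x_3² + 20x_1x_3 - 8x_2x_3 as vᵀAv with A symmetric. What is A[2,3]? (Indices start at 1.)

The coefficient of x_2·x_3 in Q is -8. For a symmetric A this equals A[2,3] + A[3,2] = 2·A[2,3].
So A[2,3] = -8/2 = -4.

-4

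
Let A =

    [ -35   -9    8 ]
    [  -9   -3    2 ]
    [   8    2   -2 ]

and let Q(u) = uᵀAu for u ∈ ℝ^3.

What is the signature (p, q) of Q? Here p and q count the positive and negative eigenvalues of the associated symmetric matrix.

(0, 3)

An LDLᵀ factorisation of A has diagonal entries -35, -24/35, -1/6.
Counting signs: 3 negative.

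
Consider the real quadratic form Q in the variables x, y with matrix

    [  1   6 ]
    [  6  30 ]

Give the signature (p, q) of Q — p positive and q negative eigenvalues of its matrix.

An LDLᵀ factorisation of A has diagonal entries 1, -6.
So there are 1 positive, 1 negative pivots.

(1, 1)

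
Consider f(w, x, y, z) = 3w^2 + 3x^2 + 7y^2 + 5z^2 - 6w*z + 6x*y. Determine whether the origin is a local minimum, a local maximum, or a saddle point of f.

The Hessian at the origin is H = [[6, 0, 0, -6], [0, 6, 6, 0], [0, 6, 14, 0], [-6, 0, 0, 10]].
Symmetric row and column elimination reduces H to a congruent diagonal form with pivots 6, 6, 8, 4.
So there are 4 positive pivots.
H is positive definite, so the origin is a strict local minimum.

local minimum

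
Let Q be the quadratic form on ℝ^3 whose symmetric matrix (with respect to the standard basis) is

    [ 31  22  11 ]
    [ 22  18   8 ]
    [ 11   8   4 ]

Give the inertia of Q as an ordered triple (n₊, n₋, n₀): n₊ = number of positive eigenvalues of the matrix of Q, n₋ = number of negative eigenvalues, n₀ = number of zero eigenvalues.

Applying the same elementary operations to the rows and columns of A produces a congruent diagonal matrix with entries 31, 74/31, 3/37.
So there are 3 positive pivots.

(3, 0, 0)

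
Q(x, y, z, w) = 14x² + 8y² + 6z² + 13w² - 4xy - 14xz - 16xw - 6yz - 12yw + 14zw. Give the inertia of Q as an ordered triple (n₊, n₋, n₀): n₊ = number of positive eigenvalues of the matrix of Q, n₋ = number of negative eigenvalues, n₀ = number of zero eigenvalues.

The symmetric matrix is A = [[14, -2, -7, -8], [-2, 8, -3, -6], [-7, -3, 6, 7], [-8, -6, 7, 13]].
Applying the same elementary operations to the rows and columns of A produces a congruent diagonal matrix with entries 14, 54/7, 23/54, 15/23.
Counting signs: 4 positive.

(4, 0, 0)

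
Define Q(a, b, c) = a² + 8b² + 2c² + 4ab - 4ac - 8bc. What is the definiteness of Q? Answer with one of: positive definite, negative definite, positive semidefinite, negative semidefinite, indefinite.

indefinite

Write A = [[1, 2, -2], [2, 8, -4], [-2, -4, 2]].
Applying the same elementary operations to the rows and columns of A produces a congruent diagonal matrix with entries 1, 4, -2.
Counting signs: 2 positive, 1 negative.
Hence Q is indefinite.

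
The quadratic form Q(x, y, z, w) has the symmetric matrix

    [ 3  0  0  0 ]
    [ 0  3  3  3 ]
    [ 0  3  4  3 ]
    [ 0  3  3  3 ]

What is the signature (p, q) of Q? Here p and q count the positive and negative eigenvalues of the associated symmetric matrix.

(3, 0)

Applying the same elementary operations to the rows and columns of A produces a congruent diagonal matrix with entries 3, 3, 1, 0.
Counting signs: 3 positive, 1 zero.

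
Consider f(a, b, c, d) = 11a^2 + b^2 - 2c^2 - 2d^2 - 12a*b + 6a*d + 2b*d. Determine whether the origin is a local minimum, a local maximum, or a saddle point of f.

The Hessian at the origin is H = [[22, -12, 0, 6], [-12, 2, 0, 2], [0, 0, -4, 0], [6, 2, 0, -4]].
Applying the same elementary operations to the rows and columns of H produces a congruent diagonal matrix with entries 22, -50/11, -4, 12/25.
That gives 2 positive, 2 negative pivots.
H is indefinite, so the origin is a saddle point.

saddle point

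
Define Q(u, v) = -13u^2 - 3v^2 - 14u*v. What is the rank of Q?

2

The symmetric matrix is A = [[-13, -7], [-7, -3]].
Row-reducing A symmetrically gives the diagonal entries -13, 10/13.
That gives 1 positive, 1 negative pivots.
The rank is the number of nonzero pivots: 2.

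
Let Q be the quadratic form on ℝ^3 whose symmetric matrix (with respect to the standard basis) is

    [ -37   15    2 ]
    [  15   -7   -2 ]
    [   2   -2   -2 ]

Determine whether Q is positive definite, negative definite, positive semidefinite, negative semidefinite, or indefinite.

negative definite

Leading principal minors: Δ_1 = -37, Δ_2 = 34, Δ_3 = -12.
The signs alternate starting with Δ_1 < 0, so by Sylvester's criterion Q is negative definite.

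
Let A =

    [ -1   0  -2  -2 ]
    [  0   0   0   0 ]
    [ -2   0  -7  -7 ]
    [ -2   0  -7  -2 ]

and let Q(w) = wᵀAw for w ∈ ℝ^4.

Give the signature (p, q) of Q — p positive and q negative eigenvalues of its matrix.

(1, 2)

Row-reducing A symmetrically gives the diagonal entries -1, 0, -3, 5.
That gives 1 positive, 2 negative, 1 zero pivots.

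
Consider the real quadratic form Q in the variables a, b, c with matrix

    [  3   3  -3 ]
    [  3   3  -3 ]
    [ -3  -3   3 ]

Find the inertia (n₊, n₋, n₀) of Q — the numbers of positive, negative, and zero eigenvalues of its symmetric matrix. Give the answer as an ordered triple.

(1, 0, 2)

Symmetric row and column elimination reduces A to a congruent diagonal form with pivots 3, 0, 0.
That gives 1 positive, 2 zero pivots.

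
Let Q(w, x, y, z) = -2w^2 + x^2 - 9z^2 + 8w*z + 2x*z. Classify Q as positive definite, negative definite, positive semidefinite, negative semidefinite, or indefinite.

The symmetric matrix is A = [[-2, 0, 0, 4], [0, 1, 0, 1], [0, 0, 0, 0], [4, 1, 0, -9]].
Congruent diagonalization of A (simultaneous row and column reduction) yields pivots -2, 1, 0, -2.
Counting signs: 1 positive, 2 negative, 1 zero.
Hence Q is indefinite.

indefinite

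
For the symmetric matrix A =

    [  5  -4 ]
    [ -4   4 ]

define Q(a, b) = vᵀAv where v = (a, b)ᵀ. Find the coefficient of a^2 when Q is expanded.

5

The coefficient of a^2 is the diagonal entry A[1,1] = 5.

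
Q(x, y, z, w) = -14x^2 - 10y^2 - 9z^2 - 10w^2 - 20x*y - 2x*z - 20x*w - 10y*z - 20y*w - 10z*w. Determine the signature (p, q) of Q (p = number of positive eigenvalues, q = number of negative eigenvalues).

(0, 3)

Write A = [[-14, -10, -1, -10], [-10, -10, -5, -10], [-1, -5, -9, -5], [-10, -10, -5, -10]].
Row-reducing A symmetrically gives the diagonal entries -14, -20/7, -5/2, 0.
So there are 3 negative, 1 zero pivots.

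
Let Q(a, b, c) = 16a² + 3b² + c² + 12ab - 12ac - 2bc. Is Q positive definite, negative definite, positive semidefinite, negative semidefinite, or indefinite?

indefinite

The associated matrix is A = [[16, 6, -6], [6, 3, -1], [-6, -1, 1]].
Congruent diagonalization of A (simultaneous row and column reduction) yields pivots 16, 3/4, -10/3.
Counting signs: 2 positive, 1 negative.
Hence Q is indefinite.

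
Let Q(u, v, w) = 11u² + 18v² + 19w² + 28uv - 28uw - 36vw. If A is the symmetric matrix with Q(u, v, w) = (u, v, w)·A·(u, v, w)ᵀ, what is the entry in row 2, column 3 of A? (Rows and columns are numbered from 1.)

The coefficient of v·w in Q is -36. For a symmetric A this equals A[2,3] + A[3,2] = 2·A[2,3].
So A[2,3] = -36/2 = -18.

-18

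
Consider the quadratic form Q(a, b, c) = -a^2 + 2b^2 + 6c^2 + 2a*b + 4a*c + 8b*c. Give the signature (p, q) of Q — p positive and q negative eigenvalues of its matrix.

Write A = [[-1, 1, 2], [1, 2, 4], [2, 4, 6]].
Congruent diagonalization of A (simultaneous row and column reduction) yields pivots -1, 3, -2.
Counting signs: 1 positive, 2 negative.

(1, 2)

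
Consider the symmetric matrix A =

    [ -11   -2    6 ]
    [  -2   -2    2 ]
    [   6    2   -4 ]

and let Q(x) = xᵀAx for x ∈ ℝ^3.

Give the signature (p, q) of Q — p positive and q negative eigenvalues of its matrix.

Applying the same elementary operations to the rows and columns of A produces a congruent diagonal matrix with entries -11, -18/11, -2/9.
Counting signs: 3 negative.

(0, 3)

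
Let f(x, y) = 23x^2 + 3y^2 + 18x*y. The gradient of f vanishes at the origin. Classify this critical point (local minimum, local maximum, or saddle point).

saddle point

The Hessian at the origin is H = [[46, 18], [18, 6]].
det H = 46·6 − (18)² = -48 < 0, so H is indefinite.
Therefore the origin is a saddle point.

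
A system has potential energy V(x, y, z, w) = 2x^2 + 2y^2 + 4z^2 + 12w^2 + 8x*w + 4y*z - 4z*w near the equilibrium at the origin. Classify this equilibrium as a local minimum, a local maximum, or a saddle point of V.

The Hessian at the origin is H = [[4, 0, 0, 8], [0, 4, 4, 0], [0, 4, 8, -4], [8, 0, -4, 24]].
Symmetric row and column elimination reduces H to a congruent diagonal form with pivots 4, 4, 4, 4.
Counting signs: 4 positive.
H is positive definite, so the origin is a strict local minimum.

local minimum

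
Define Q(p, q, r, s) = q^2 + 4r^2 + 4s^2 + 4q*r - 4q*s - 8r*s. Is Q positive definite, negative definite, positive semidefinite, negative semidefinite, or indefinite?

positive semidefinite

The symmetric matrix is A = [[0, 0, 0, 0], [0, 1, 2, -2], [0, 2, 4, -4], [0, -2, -4, 4]].
Row-reducing A symmetrically gives the diagonal entries 0, 1, 0, 0.
Counting signs: 1 positive, 3 zero.
Hence Q is positive semidefinite.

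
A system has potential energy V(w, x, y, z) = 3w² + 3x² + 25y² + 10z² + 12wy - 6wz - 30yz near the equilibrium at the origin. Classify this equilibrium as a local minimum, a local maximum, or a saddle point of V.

The Hessian at the origin is H = [[6, 0, 12, -6], [0, 6, 0, 0], [12, 0, 50, -30], [-6, 0, -30, 20]].
Congruent diagonalization of H (simultaneous row and column reduction) yields pivots 6, 6, 26, 20/13.
So there are 4 positive pivots.
H is positive definite, so the origin is a strict local minimum.

local minimum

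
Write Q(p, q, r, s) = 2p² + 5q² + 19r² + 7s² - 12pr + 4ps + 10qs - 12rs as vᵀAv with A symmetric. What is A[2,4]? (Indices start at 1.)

5

The coefficient of q·s in Q is 10. For a symmetric A this equals A[2,4] + A[4,2] = 2·A[2,4].
So A[2,4] = 10/2 = 5.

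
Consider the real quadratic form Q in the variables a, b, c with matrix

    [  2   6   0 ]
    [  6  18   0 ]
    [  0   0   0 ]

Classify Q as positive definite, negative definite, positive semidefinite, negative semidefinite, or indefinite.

Congruent diagonalization of A (simultaneous row and column reduction) yields pivots 2, 0, 0.
That gives 1 positive, 2 zero pivots.
Hence Q is positive semidefinite.

positive semidefinite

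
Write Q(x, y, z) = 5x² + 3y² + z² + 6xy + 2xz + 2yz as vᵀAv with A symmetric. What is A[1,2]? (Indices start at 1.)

The coefficient of x·y in Q is 6. For a symmetric A this equals A[1,2] + A[2,1] = 2·A[1,2].
So A[1,2] = 6/2 = 3.

3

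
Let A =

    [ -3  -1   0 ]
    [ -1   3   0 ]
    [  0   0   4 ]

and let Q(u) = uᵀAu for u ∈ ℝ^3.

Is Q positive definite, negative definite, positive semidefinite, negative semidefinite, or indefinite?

indefinite

Congruent diagonalization of A (simultaneous row and column reduction) yields pivots -3, 10/3, 4.
So there are 2 positive, 1 negative pivots.
Hence Q is indefinite.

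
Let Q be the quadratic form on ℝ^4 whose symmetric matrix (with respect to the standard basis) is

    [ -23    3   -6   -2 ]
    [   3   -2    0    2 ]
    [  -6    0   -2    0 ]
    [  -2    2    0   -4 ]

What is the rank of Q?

3

Congruent diagonalization of A (simultaneous row and column reduction) yields pivots -23, -37/23, -2/37, 0.
Counting signs: 3 negative, 1 zero.
The rank is the number of nonzero pivots: 3.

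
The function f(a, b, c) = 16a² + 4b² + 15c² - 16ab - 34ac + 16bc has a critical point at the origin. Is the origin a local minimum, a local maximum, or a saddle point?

saddle point

The Hessian at the origin is H = [[32, -16, -34], [-16, 8, 16], [-34, 16, 30]].
H is indefinite, so the origin is a saddle point.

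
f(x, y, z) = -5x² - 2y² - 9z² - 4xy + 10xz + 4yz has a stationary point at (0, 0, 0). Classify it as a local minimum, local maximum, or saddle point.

local maximum

The Hessian at the origin is H = [[-10, -4, 10], [-4, -4, 4], [10, 4, -18]].
Symmetric row and column elimination reduces H to a congruent diagonal form with pivots -10, -12/5, -8.
That gives 3 negative pivots.
H is negative definite, so the origin is a strict local maximum.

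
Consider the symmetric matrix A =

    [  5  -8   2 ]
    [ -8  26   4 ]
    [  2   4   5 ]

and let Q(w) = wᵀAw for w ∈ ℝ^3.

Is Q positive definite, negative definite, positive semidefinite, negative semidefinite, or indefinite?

Row-reducing A symmetrically gives the diagonal entries 5, 66/5, 3/11.
So there are 3 positive pivots.
Hence Q is positive definite.

positive definite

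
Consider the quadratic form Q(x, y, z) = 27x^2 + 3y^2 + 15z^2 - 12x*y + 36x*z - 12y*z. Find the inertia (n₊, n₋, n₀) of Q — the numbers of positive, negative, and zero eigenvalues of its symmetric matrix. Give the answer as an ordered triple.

The associated matrix is A = [[27, -6, 18], [-6, 3, -6], [18, -6, 15]].
Congruent diagonalization of A (simultaneous row and column reduction) yields pivots 27, 5/3, 3/5.
That gives 3 positive pivots.

(3, 0, 0)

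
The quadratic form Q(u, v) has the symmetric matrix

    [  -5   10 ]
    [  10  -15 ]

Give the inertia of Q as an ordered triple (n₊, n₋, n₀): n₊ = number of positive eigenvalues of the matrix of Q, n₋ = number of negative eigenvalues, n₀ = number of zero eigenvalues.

(1, 1, 0)

Congruent diagonalization of A (simultaneous row and column reduction) yields pivots -5, 5.
That gives 1 positive, 1 negative pivots.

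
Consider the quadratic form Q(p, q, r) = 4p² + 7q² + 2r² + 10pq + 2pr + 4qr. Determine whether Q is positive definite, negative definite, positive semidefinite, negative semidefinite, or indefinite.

Write A = [[4, 5, 1], [5, 7, 2], [1, 2, 2]].
Symmetric row and column elimination reduces A to a congruent diagonal form with pivots 4, 3/4, 1.
That gives 3 positive pivots.
Hence Q is positive definite.

positive definite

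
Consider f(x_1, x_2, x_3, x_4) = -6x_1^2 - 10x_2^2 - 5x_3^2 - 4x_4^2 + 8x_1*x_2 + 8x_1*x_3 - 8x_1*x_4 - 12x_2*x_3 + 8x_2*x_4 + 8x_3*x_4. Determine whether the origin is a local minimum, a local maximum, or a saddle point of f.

The Hessian at the origin is H = [[-12, 8, 8, -8], [8, -20, -12, 8], [8, -12, -10, 8], [-8, 8, 8, -8]].
Symmetric row and column elimination reduces H to a congruent diagonal form with pivots -12, -44/3, -18/11, -8/9.
So there are 4 negative pivots.
H is negative definite, so the origin is a strict local maximum.

local maximum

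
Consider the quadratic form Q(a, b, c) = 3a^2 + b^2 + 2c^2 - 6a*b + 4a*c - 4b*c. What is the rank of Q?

3

The symmetric matrix is A = [[3, -3, 2], [-3, 1, -2], [2, -2, 2]].
Symmetric row and column elimination reduces A to a congruent diagonal form with pivots 3, -2, 2/3.
Counting signs: 2 positive, 1 negative.
The rank is the number of nonzero pivots: 3.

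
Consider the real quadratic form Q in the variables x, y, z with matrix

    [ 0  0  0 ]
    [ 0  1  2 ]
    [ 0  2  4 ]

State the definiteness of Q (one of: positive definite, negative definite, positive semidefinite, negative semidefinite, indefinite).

positive semidefinite

Row-reducing A symmetrically gives the diagonal entries 0, 1, 0.
That gives 1 positive, 2 zero pivots.
Hence Q is positive semidefinite.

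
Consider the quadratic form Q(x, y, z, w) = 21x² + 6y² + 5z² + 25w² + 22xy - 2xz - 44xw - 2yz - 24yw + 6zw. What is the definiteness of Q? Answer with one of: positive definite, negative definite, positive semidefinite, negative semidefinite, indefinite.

The symmetric matrix of Q is A = [[21, 11, -1, -22], [11, 6, -1, -12], [-1, -1, 5, 3], [-22, -12, 3, 25]].
Leading principal minors: Δ_1 = 21, Δ_2 = 5, Δ_3 = 20, Δ_4 = 15.
All leading principal minors are positive, so by Sylvester's criterion Q is positive definite.

positive definite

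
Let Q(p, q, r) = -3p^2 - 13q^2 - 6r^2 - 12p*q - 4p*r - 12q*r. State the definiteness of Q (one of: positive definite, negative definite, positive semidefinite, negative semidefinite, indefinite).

negative definite

Write A = [[-3, -6, -2], [-6, -13, -6], [-2, -6, -6]].
Symmetric row and column elimination reduces A to a congruent diagonal form with pivots -3, -1, -2/3.
Counting signs: 3 negative.
Hence Q is negative definite.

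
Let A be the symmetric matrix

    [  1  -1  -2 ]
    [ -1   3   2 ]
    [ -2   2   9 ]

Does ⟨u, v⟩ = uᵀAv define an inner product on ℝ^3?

Leading principal minors: Δ_1 = 1, Δ_2 = 2, Δ_3 = 10.
All leading principal minors are positive, so by Sylvester's criterion Q is positive definite.
⟨·,·⟩ is an inner product exactly when A is positive definite.

yes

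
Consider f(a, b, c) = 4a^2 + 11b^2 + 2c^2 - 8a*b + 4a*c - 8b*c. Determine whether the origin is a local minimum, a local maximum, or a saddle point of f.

The Hessian at the origin is H = [[8, -8, 4], [-8, 22, -8], [4, -8, 4]].
Symmetric row and column elimination reduces H to a congruent diagonal form with pivots 8, 14, 6/7.
So there are 3 positive pivots.
H is positive definite, so the origin is a strict local minimum.

local minimum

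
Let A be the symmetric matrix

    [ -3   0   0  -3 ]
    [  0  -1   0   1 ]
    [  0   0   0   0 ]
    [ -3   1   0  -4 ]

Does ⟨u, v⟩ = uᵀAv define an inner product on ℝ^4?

no

Applying the same elementary operations to the rows and columns of A produces a congruent diagonal matrix with entries -3, -1, 0, 0.
So there are 2 negative, 2 zero pivots.
Hence Q is negative semidefinite.
⟨·,·⟩ is an inner product exactly when A is positive definite.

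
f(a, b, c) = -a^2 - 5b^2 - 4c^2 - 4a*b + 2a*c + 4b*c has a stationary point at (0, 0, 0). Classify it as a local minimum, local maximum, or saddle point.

The Hessian at the origin is H = [[-2, -4, 2], [-4, -10, 4], [2, 4, -8]].
Congruent diagonalization of H (simultaneous row and column reduction) yields pivots -2, -2, -6.
Counting signs: 3 negative.
H is negative definite, so the origin is a strict local maximum.

local maximum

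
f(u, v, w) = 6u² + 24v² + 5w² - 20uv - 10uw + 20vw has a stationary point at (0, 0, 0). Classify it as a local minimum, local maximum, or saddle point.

The Hessian at the origin is H = [[12, -20, -10], [-20, 48, 20], [-10, 20, 10]].
An LDLᵀ factorisation of H has diagonal entries 12, 44/3, 10/11.
Counting signs: 3 positive.
H is positive definite, so the origin is a strict local minimum.

local minimum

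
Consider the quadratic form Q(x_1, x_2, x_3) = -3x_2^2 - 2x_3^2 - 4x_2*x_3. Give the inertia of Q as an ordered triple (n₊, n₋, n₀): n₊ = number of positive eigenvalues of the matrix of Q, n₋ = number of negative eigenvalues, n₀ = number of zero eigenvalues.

(0, 2, 1)

The symmetric matrix is A = [[0, 0, 0], [0, -3, -2], [0, -2, -2]].
Row-reducing A symmetrically gives the diagonal entries 0, -3, -2/3.
So there are 2 negative, 1 zero pivots.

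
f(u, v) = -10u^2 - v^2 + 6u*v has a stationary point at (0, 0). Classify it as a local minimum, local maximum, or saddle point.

local maximum

The Hessian at the origin is H = [[-20, 6], [6, -2]].
det H = -20·-2 − (6)² = 4 > 0 and H[1,1] = -20 < 0, so H is negative definite.
Therefore the origin is a local maximum.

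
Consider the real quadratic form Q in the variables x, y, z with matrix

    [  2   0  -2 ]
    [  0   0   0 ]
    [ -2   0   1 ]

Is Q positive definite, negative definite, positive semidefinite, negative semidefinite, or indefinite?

Congruent diagonalization of A (simultaneous row and column reduction) yields pivots 2, 0, -1.
That gives 1 positive, 1 negative, 1 zero pivots.
Hence Q is indefinite.

indefinite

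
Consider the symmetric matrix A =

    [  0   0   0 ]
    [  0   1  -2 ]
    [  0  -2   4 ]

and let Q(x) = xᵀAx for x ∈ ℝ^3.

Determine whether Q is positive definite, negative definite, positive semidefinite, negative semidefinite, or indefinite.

positive semidefinite

Applying the same elementary operations to the rows and columns of A produces a congruent diagonal matrix with entries 0, 1, 0.
Counting signs: 1 positive, 2 zero.
Hence Q is positive semidefinite.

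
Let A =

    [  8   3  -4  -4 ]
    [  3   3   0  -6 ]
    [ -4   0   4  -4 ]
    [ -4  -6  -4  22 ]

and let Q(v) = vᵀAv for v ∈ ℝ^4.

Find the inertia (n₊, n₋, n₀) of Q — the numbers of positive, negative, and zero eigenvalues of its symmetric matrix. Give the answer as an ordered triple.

An LDLᵀ factorisation of A has diagonal entries 8, 15/8, 4/5, 2.
That gives 4 positive pivots.

(4, 0, 0)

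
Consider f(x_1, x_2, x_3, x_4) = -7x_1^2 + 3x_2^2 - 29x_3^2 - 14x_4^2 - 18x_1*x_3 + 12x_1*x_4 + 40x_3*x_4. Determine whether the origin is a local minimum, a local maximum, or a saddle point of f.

The Hessian at the origin is H = [[-14, 0, -18, 12], [0, 6, 0, 0], [-18, 0, -58, 40], [12, 0, 40, -28]].
Symmetric row and column elimination reduces H to a congruent diagonal form with pivots -14, 6, -244/7, -24/61.
That gives 1 positive, 3 negative pivots.
H is indefinite, so the origin is a saddle point.

saddle point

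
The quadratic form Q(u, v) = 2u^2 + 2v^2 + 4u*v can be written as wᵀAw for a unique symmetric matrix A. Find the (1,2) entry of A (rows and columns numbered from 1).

2

The coefficient of u·v in Q is 4. For a symmetric A this equals A[1,2] + A[2,1] = 2·A[1,2].
So A[1,2] = 4/2 = 2.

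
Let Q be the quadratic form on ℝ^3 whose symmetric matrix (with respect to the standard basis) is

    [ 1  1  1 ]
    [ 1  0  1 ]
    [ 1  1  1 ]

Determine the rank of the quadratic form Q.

2

Applying the same elementary operations to the rows and columns of A produces a congruent diagonal matrix with entries 1, -1, 0.
That gives 1 positive, 1 negative, 1 zero pivots.
The rank is the number of nonzero pivots: 2.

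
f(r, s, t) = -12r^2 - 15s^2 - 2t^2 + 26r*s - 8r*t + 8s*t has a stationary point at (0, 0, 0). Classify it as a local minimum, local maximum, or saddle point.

local maximum

The Hessian at the origin is H = [[-24, 26, -8], [26, -30, 8], [-8, 8, -4]].
An LDLᵀ factorisation of H has diagonal entries -24, -11/6, -12/11.
Counting signs: 3 negative.
H is negative definite, so the origin is a strict local maximum.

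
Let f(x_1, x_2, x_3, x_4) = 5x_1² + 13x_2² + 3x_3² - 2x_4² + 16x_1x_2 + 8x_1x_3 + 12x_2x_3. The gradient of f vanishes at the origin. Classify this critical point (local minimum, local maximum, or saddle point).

saddle point

The Hessian at the origin is H = [[10, 16, 8, 0], [16, 26, 12, 0], [8, 12, 6, 0], [0, 0, 0, -4]].
Row-reducing H symmetrically gives the diagonal entries 10, 2/5, -2, -4.
So there are 2 positive, 2 negative pivots.
H is indefinite, so the origin is a saddle point.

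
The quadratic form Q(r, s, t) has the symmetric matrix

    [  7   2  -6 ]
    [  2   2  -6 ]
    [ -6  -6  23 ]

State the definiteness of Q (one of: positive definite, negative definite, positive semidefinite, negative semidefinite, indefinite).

Symmetric row and column elimination reduces A to a congruent diagonal form with pivots 7, 10/7, 5.
Counting signs: 3 positive.
Hence Q is positive definite.

positive definite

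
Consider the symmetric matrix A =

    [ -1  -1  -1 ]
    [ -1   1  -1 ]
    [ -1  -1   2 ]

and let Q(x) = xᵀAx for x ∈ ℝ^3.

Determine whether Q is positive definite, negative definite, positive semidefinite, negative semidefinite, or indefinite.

indefinite

Row-reducing A symmetrically gives the diagonal entries -1, 2, 3.
Counting signs: 2 positive, 1 negative.
Hence Q is indefinite.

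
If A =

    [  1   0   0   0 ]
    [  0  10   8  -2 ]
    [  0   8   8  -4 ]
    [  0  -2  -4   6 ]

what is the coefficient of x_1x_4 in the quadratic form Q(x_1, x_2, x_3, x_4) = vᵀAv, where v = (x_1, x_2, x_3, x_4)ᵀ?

0

The coefficient of x_1x_4 is A[1,4] + A[4,1] = 2·0 = 0.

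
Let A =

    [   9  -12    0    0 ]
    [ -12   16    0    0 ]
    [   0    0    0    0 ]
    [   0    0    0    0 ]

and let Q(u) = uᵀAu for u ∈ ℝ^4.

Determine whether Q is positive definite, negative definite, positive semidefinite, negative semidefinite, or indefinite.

Row-reducing A symmetrically gives the diagonal entries 9, 0, 0, 0.
So there are 1 positive, 3 zero pivots.
Hence Q is positive semidefinite.

positive semidefinite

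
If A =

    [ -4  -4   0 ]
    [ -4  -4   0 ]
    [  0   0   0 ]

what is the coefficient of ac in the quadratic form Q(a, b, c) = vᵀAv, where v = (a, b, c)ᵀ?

0

The coefficient of ac is A[1,3] + A[3,1] = 2·0 = 0.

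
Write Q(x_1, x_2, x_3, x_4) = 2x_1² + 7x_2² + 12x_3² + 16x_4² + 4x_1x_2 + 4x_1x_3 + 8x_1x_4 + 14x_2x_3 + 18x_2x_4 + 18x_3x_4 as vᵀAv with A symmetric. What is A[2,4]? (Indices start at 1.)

9

The coefficient of x_2·x_4 in Q is 18. For a symmetric A this equals A[2,4] + A[4,2] = 2·A[2,4].
So A[2,4] = 18/2 = 9.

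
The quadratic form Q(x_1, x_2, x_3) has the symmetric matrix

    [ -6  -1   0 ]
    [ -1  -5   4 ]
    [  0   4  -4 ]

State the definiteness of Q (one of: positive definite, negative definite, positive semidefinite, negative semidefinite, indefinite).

negative definite

Applying the same elementary operations to the rows and columns of A produces a congruent diagonal matrix with entries -6, -29/6, -20/29.
So there are 3 negative pivots.
Hence Q is negative definite.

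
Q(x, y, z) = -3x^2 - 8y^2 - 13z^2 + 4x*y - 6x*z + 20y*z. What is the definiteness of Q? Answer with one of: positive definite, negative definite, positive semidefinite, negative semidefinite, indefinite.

The symmetric matrix of Q is A = [[-3, 2, -3], [2, -8, 10], [-3, 10, -13]].
Leading principal minors: Δ_1 = -3, Δ_2 = 20, Δ_3 = -8.
The signs alternate starting with Δ_1 < 0, so by Sylvester's criterion Q is negative definite.

negative definite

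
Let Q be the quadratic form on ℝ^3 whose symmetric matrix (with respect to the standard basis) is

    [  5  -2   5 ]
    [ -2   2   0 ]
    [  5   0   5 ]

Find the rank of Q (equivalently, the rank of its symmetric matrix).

An LDLᵀ factorisation of A has diagonal entries 5, 6/5, -10/3.
Counting signs: 2 positive, 1 negative.
The rank is the number of nonzero pivots: 3.

3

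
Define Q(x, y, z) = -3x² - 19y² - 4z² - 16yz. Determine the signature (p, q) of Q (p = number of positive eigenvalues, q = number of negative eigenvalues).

(0, 3)

The associated matrix is A = [[-3, 0, 0], [0, -19, -8], [0, -8, -4]].
Symmetric row and column elimination reduces A to a congruent diagonal form with pivots -3, -19, -12/19.
So there are 3 negative pivots.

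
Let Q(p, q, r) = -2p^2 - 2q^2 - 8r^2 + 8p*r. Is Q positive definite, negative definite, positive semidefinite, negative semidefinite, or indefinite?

negative semidefinite

Write A = [[-2, 0, 4], [0, -2, 0], [4, 0, -8]].
Congruent diagonalization of A (simultaneous row and column reduction) yields pivots -2, -2, 0.
That gives 2 negative, 1 zero pivots.
Hence Q is negative semidefinite.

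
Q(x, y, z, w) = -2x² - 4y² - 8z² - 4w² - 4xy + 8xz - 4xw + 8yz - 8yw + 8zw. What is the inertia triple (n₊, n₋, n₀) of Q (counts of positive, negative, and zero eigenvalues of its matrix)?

(0, 2, 2)

The associated matrix is A = [[-2, -2, 4, -2], [-2, -4, 4, -4], [4, 4, -8, 4], [-2, -4, 4, -4]].
Congruent diagonalization of A (simultaneous row and column reduction) yields pivots -2, -2, 0, 0.
So there are 2 negative, 2 zero pivots.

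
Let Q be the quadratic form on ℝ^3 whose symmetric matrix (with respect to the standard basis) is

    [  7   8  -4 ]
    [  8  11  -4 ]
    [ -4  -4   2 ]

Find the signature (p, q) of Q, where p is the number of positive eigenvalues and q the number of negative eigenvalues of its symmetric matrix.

Symmetric row and column elimination reduces A to a congruent diagonal form with pivots 7, 13/7, -6/13.
Counting signs: 2 positive, 1 negative.

(2, 1)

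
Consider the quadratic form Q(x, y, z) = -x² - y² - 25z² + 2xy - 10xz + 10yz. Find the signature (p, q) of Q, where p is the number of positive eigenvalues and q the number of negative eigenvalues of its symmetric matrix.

(0, 1)

The associated matrix is A = [[-1, 1, -5], [1, -1, 5], [-5, 5, -25]].
Applying the same elementary operations to the rows and columns of A produces a congruent diagonal matrix with entries -1, 0, 0.
That gives 1 negative, 2 zero pivots.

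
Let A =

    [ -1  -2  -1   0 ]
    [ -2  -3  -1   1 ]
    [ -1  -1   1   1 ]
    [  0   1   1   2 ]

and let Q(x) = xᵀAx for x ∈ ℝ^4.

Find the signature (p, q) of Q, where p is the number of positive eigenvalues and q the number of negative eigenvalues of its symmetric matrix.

(3, 1)

Congruent diagonalization of A (simultaneous row and column reduction) yields pivots -1, 1, 1, 1.
Counting signs: 3 positive, 1 negative.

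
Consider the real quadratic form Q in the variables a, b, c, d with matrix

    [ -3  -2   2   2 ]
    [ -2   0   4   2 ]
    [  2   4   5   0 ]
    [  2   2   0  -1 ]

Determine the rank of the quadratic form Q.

Symmetric row and column elimination reduces A to a congruent diagonal form with pivots -3, 4/3, 1, 0.
So there are 2 positive, 1 negative, 1 zero pivots.
The rank is the number of nonzero pivots: 3.

3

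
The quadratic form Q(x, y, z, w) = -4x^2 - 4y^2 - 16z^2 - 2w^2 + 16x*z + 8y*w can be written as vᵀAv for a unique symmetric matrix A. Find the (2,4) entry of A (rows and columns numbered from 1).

4

The coefficient of y·w in Q is 8. For a symmetric A this equals A[2,4] + A[4,2] = 2·A[2,4].
So A[2,4] = 8/2 = 4.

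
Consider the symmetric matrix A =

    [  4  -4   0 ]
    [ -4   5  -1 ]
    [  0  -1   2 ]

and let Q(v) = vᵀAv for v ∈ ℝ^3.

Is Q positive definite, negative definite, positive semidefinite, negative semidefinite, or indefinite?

positive definite

Leading principal minors: Δ_1 = 4, Δ_2 = 4, Δ_3 = 4.
All leading principal minors are positive, so by Sylvester's criterion Q is positive definite.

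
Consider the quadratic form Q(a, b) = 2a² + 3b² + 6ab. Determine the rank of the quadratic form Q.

2

The symmetric matrix is A = [[2, 3], [3, 3]].
Congruent diagonalization of A (simultaneous row and column reduction) yields pivots 2, -3/2.
That gives 1 positive, 1 negative pivots.
The rank is the number of nonzero pivots: 2.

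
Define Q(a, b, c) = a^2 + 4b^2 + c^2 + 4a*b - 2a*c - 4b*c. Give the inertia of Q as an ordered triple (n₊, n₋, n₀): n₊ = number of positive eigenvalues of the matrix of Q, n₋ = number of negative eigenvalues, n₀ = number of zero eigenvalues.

Write A = [[1, 2, -1], [2, 4, -2], [-1, -2, 1]].
Symmetric row and column elimination reduces A to a congruent diagonal form with pivots 1, 0, 0.
That gives 1 positive, 2 zero pivots.

(1, 0, 2)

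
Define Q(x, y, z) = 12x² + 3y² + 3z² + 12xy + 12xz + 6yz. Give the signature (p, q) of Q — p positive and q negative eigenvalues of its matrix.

The symmetric matrix is A = [[12, 6, 6], [6, 3, 3], [6, 3, 3]].
Row-reducing A symmetrically gives the diagonal entries 12, 0, 0.
That gives 1 positive, 2 zero pivots.

(1, 0)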